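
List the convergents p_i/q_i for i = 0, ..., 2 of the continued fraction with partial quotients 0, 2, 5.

0/1, 1/2, 5/11

Using the convergent recurrence p_i = a_i*p_{i-1} + p_{i-2}, q_i = a_i*q_{i-1} + q_{i-2} with p_{-2}=0, p_{-1}=1, q_{-2}=1, q_{-1}=0:
  i=0: a_0=0, p_0 = 0*1 + 0 = 0, q_0 = 0*0 + 1 = 1.
  i=1: a_1=2, p_1 = 2*0 + 1 = 1, q_1 = 2*1 + 0 = 2.
  i=2: a_2=5, p_2 = 5*1 + 0 = 5, q_2 = 5*2 + 1 = 11.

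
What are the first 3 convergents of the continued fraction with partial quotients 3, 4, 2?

Using the convergent recurrence p_i = a_i*p_{i-1} + p_{i-2}, q_i = a_i*q_{i-1} + q_{i-2} with p_{-2}=0, p_{-1}=1, q_{-2}=1, q_{-1}=0:
  i=0: a_0=3, p_0 = 3*1 + 0 = 3, q_0 = 3*0 + 1 = 1.
  i=1: a_1=4, p_1 = 4*3 + 1 = 13, q_1 = 4*1 + 0 = 4.
  i=2: a_2=2, p_2 = 2*13 + 3 = 29, q_2 = 2*4 + 1 = 9.

3/1, 13/4, 29/9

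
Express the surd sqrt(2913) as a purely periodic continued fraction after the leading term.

[53; (1, 34, 1, 106)]

Write x_i = (sqrt(2913) + m_i)/d_i with (m_0, d_0) = (0, 1). a_0 = floor(sqrt(2913)) = 53, since 53^2 = 2809 <= 2913 < 2916 = 54^2.
Iterate m_{i+1} = d_i*a_i - m_i, d_{i+1} = (2913 - m_{i+1}^2)/d_i, a_{i+1} = floor((a_0 + m_{i+1})/d_{i+1}):
  m_1 = 1*53 - 0 = 53, d_1 = (2913 - 53^2)/1 = 104/1 = 104, a_1 = floor((53 + 53)/104) = 1.
  m_2 = 104*1 - 53 = 51, d_2 = (2913 - 51^2)/104 = 312/104 = 3, a_2 = floor((53 + 51)/3) = 34.
  m_3 = 3*34 - 51 = 51, d_3 = (2913 - 51^2)/3 = 312/3 = 104, a_3 = floor((53 + 51)/104) = 1.
  m_4 = 104*1 - 51 = 53, d_4 = (2913 - 53^2)/104 = 104/104 = 1, a_4 = floor((53 + 53)/1) = 106.
  m_5 = 1*106 - 53 = 53, d_5 = (2913 - 53^2)/1 = 104/1 = 104: (m_5, d_5) = (m_1, d_1) = (53, 104), so from here the quotients repeat a_1, ..., a_4; the period length is 4.
Hence the expansion of sqrt(2913) is a_0 = 53 followed by the repeating block 1, 34, 1, 106 (period 4).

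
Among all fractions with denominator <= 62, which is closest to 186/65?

Expand x = 186/65 as a continued fraction with the Euclidean algorithm:
  186 = 2*65 + 56, so a_0 = 2.
  65 = 1*56 + 9, so a_1 = 1.
  56 = 6*9 + 2, so a_2 = 6.
  9 = 4*2 + 1, so a_3 = 4.
  2 = 2*1 + 0, so a_4 = 2.
so x = [2; 1, 6, 4, 2].
Convergents (p_i = a_i*p_{i-1} + p_{i-2}, q_i = a_i*q_{i-1} + q_{i-2} with p_{-2}=0, p_{-1}=1, q_{-2}=1, q_{-1}=0), until the denominator exceeds 62:
  i=0: a_0=2, p_0 = 2*1 + 0 = 2, q_0 = 2*0 + 1 = 1.
  i=1: a_1=1, p_1 = 1*2 + 1 = 3, q_1 = 1*1 + 0 = 1.
  i=2: a_2=6, p_2 = 6*3 + 2 = 20, q_2 = 6*1 + 1 = 7.
  i=3: a_3=4, p_3 = 4*20 + 3 = 83, q_3 = 4*7 + 1 = 29.
  i=4: a_4=2, p_4 = 2*83 + 20 = 186, q_4 = 2*29 + 7 = 65.
q_4 = 65 > 62, so the last convergent with denominator <= 62 is p_3/q_3 = 83/29.
The closest fraction with denominator <= 62 is either p_3/q_3 or the intermediate fraction (k*p_3 + p_2)/(k*q_3 + q_2) with the largest k >= 1 whose denominator stays <= 62; these approach x as k grows, and every other convergent or intermediate fraction in range is farther away.
Largest k: floor((62 - q_2)/q_3) = floor((62 - 7)/29) = 1.
That gives (1*83 + 20)/(1*29 + 7) = 103/36.
Compare the errors: |x - 83/29| = |186*29 - 83*65|/(65*29) = 1/1885, and |x - 103/36| = |186*36 - 103*65|/(65*36) = 1/2340.
Cross-multiplying, 1*1885 = 1885 < 2340 = 1*2340, so 1/2340 is smaller: the intermediate fraction 103/36 is closer to x than 83/29.

103/36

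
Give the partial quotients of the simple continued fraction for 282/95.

[2; 1, 30, 1, 2]

Run the Euclidean algorithm on 282 and 95; the successive quotients are the partial quotients a_0, a_1, ... (each step inverts the fractional part left over by the previous one):
  282 = 2*95 + 92, so a_0 = 2.
  95 = 1*92 + 3, so a_1 = 1.
  92 = 30*3 + 2, so a_2 = 30.
  3 = 1*2 + 1, so a_3 = 1.
  2 = 2*1 + 0, so a_4 = 2.
The remainder reaches 0 after 5 divisions, so the expansion has 5 partial quotients, read off in order.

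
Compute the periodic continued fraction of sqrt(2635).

Write x_i = (sqrt(2635) + m_i)/d_i with (m_0, d_0) = (0, 1). a_0 = floor(sqrt(2635)) = 51, since 51^2 = 2601 <= 2635 < 2704 = 52^2.
Iterate m_{i+1} = d_i*a_i - m_i, d_{i+1} = (2635 - m_{i+1}^2)/d_i, a_{i+1} = floor((a_0 + m_{i+1})/d_{i+1}):
  m_1 = 1*51 - 0 = 51, d_1 = (2635 - 51^2)/1 = 34/1 = 34, a_1 = floor((51 + 51)/34) = 3.
  m_2 = 34*3 - 51 = 51, d_2 = (2635 - 51^2)/34 = 34/34 = 1, a_2 = floor((51 + 51)/1) = 102.
  m_3 = 1*102 - 51 = 51, d_3 = (2635 - 51^2)/1 = 34/1 = 34: (m_3, d_3) = (m_1, d_1) = (51, 34), so from here the quotients repeat a_1, a_2; the period length is 2.
Hence the expansion of sqrt(2635) is a_0 = 51 followed by the repeating block 3, 102 (period 2).

[51; (3, 102)]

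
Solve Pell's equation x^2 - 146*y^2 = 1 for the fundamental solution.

First expand sqrt(146) as a continued fraction. With x_i = (sqrt(146) + m_i)/d_i and (m_0, d_0) = (0, 1): a_0 = floor(sqrt(146)) = 12, since 12^2 = 144 <= 146 < 169 = 13^2.
Iterate m_{i+1} = d_i*a_i - m_i, d_{i+1} = (146 - m_{i+1}^2)/d_i, a_{i+1} = floor((a_0 + m_{i+1})/d_{i+1}):
  m_1 = 1*12 - 0 = 12, d_1 = (146 - 12^2)/1 = 2/1 = 2, a_1 = floor((12 + 12)/2) = 12.
  m_2 = 2*12 - 12 = 12, d_2 = (146 - 12^2)/2 = 2/2 = 1, a_2 = floor((12 + 12)/1) = 24.
  m_3 = 1*24 - 12 = 12, d_3 = (146 - 12^2)/1 = 2/1 = 2: (m_3, d_3) = (m_1, d_1) = (12, 2), so from here the quotients repeat a_1, a_2; the period length is 2.
So sqrt(146) = [12; (12, 24)] with period length k = 2.
k is even, so the fundamental solution of x^2 - 146y^2 = 1 is (p_{k-1}, q_{k-1}) = (p_1, q_1); compute convergents through index 1.
Convergents (p_i = a_i*p_{i-1} + p_{i-2}, q_i = a_i*q_{i-1} + q_{i-2} with p_{-2}=0, p_{-1}=1, q_{-2}=1, q_{-1}=0):
  i=0: a_0=12, p_0 = 12*1 + 0 = 12, q_0 = 12*0 + 1 = 1.
  i=1: a_1=12, p_1 = 12*12 + 1 = 145, q_1 = 12*1 + 0 = 12.
Check: 145^2 - 146*12^2 = 21025 - 21024 = 1, so (x, y) = (145, 12) solves the equation, and by the theorem it is the least positive solution.

(x, y) = (145, 12)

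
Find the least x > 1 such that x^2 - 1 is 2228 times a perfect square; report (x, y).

First expand sqrt(2228) as a continued fraction. With x_i = (sqrt(2228) + m_i)/d_i and (m_0, d_0) = (0, 1): a_0 = floor(sqrt(2228)) = 47, since 47^2 = 2209 <= 2228 < 2304 = 48^2.
Iterate m_{i+1} = d_i*a_i - m_i, d_{i+1} = (2228 - m_{i+1}^2)/d_i, a_{i+1} = floor((a_0 + m_{i+1})/d_{i+1}):
  m_1 = 1*47 - 0 = 47, d_1 = (2228 - 47^2)/1 = 19/1 = 19, a_1 = floor((47 + 47)/19) = 4.
  m_2 = 19*4 - 47 = 29, d_2 = (2228 - 29^2)/19 = 1387/19 = 73, a_2 = floor((47 + 29)/73) = 1.
  m_3 = 73*1 - 29 = 44, d_3 = (2228 - 44^2)/73 = 292/73 = 4, a_3 = floor((47 + 44)/4) = 22.
  m_4 = 4*22 - 44 = 44, d_4 = (2228 - 44^2)/4 = 292/4 = 73, a_4 = floor((47 + 44)/73) = 1.
  m_5 = 73*1 - 44 = 29, d_5 = (2228 - 29^2)/73 = 1387/73 = 19, a_5 = floor((47 + 29)/19) = 4.
  m_6 = 19*4 - 29 = 47, d_6 = (2228 - 47^2)/19 = 19/19 = 1, a_6 = floor((47 + 47)/1) = 94.
  m_7 = 1*94 - 47 = 47, d_7 = (2228 - 47^2)/1 = 19/1 = 19: (m_7, d_7) = (m_1, d_1) = (47, 19), so from here the quotients repeat a_1, ..., a_6; the period length is 6.
So sqrt(2228) = [47; (4, 1, 22, 1, 4, 94)] with period length k = 6.
k is even, so the fundamental solution of x^2 - 2228y^2 = 1 is (p_{k-1}, q_{k-1}) = (p_5, q_5); compute convergents through index 5.
Convergents (p_i = a_i*p_{i-1} + p_{i-2}, q_i = a_i*q_{i-1} + q_{i-2} with p_{-2}=0, p_{-1}=1, q_{-2}=1, q_{-1}=0):
  i=0: a_0=47, p_0 = 47*1 + 0 = 47, q_0 = 47*0 + 1 = 1.
  i=1: a_1=4, p_1 = 4*47 + 1 = 189, q_1 = 4*1 + 0 = 4.
  i=2: a_2=1, p_2 = 1*189 + 47 = 236, q_2 = 1*4 + 1 = 5.
  i=3: a_3=22, p_3 = 22*236 + 189 = 5381, q_3 = 22*5 + 4 = 114.
  i=4: a_4=1, p_4 = 1*5381 + 236 = 5617, q_4 = 1*114 + 5 = 119.
  i=5: a_5=4, p_5 = 4*5617 + 5381 = 27849, q_5 = 4*119 + 114 = 590.
Check: 27849^2 - 2228*590^2 = 775566801 - 775566800 = 1, so (x, y) = (27849, 590) solves the equation, and by the theorem it is the least positive solution.

(x, y) = (27849, 590)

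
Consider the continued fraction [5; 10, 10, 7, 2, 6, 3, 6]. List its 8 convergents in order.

Using the convergent recurrence p_i = a_i*p_{i-1} + p_{i-2}, q_i = a_i*q_{i-1} + q_{i-2} with p_{-2}=0, p_{-1}=1, q_{-2}=1, q_{-1}=0:
  i=0: a_0=5, p_0 = 5*1 + 0 = 5, q_0 = 5*0 + 1 = 1.
  i=1: a_1=10, p_1 = 10*5 + 1 = 51, q_1 = 10*1 + 0 = 10.
  i=2: a_2=10, p_2 = 10*51 + 5 = 515, q_2 = 10*10 + 1 = 101.
  i=3: a_3=7, p_3 = 7*515 + 51 = 3656, q_3 = 7*101 + 10 = 717.
  i=4: a_4=2, p_4 = 2*3656 + 515 = 7827, q_4 = 2*717 + 101 = 1535.
  i=5: a_5=6, p_5 = 6*7827 + 3656 = 50618, q_5 = 6*1535 + 717 = 9927.
  i=6: a_6=3, p_6 = 3*50618 + 7827 = 159681, q_6 = 3*9927 + 1535 = 31316.
  i=7: a_7=6, p_7 = 6*159681 + 50618 = 1008704, q_7 = 6*31316 + 9927 = 197823.

5/1, 51/10, 515/101, 3656/717, 7827/1535, 50618/9927, 159681/31316, 1008704/197823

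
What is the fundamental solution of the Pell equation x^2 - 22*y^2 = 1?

First expand sqrt(22) as a continued fraction. With x_i = (sqrt(22) + m_i)/d_i and (m_0, d_0) = (0, 1): a_0 = floor(sqrt(22)) = 4, since 4^2 = 16 <= 22 < 25 = 5^2.
Iterate m_{i+1} = d_i*a_i - m_i, d_{i+1} = (22 - m_{i+1}^2)/d_i, a_{i+1} = floor((a_0 + m_{i+1})/d_{i+1}):
  m_1 = 1*4 - 0 = 4, d_1 = (22 - 4^2)/1 = 6/1 = 6, a_1 = floor((4 + 4)/6) = 1.
  m_2 = 6*1 - 4 = 2, d_2 = (22 - 2^2)/6 = 18/6 = 3, a_2 = floor((4 + 2)/3) = 2.
  m_3 = 3*2 - 2 = 4, d_3 = (22 - 4^2)/3 = 6/3 = 2, a_3 = floor((4 + 4)/2) = 4.
  m_4 = 2*4 - 4 = 4, d_4 = (22 - 4^2)/2 = 6/2 = 3, a_4 = floor((4 + 4)/3) = 2.
  m_5 = 3*2 - 4 = 2, d_5 = (22 - 2^2)/3 = 18/3 = 6, a_5 = floor((4 + 2)/6) = 1.
  m_6 = 6*1 - 2 = 4, d_6 = (22 - 4^2)/6 = 6/6 = 1, a_6 = floor((4 + 4)/1) = 8.
  m_7 = 1*8 - 4 = 4, d_7 = (22 - 4^2)/1 = 6/1 = 6: (m_7, d_7) = (m_1, d_1) = (4, 6), so from here the quotients repeat a_1, ..., a_6; the period length is 6.
So sqrt(22) = [4; (1, 2, 4, 2, 1, 8)] with period length k = 6.
k is even, so the fundamental solution of x^2 - 22y^2 = 1 is (p_{k-1}, q_{k-1}) = (p_5, q_5); compute convergents through index 5.
Convergents (p_i = a_i*p_{i-1} + p_{i-2}, q_i = a_i*q_{i-1} + q_{i-2} with p_{-2}=0, p_{-1}=1, q_{-2}=1, q_{-1}=0):
  i=0: a_0=4, p_0 = 4*1 + 0 = 4, q_0 = 4*0 + 1 = 1.
  i=1: a_1=1, p_1 = 1*4 + 1 = 5, q_1 = 1*1 + 0 = 1.
  i=2: a_2=2, p_2 = 2*5 + 4 = 14, q_2 = 2*1 + 1 = 3.
  i=3: a_3=4, p_3 = 4*14 + 5 = 61, q_3 = 4*3 + 1 = 13.
  i=4: a_4=2, p_4 = 2*61 + 14 = 136, q_4 = 2*13 + 3 = 29.
  i=5: a_5=1, p_5 = 1*136 + 61 = 197, q_5 = 1*29 + 13 = 42.
Check: 197^2 - 22*42^2 = 38809 - 38808 = 1, so (x, y) = (197, 42) solves the equation, and by the theorem it is the least positive solution.

(x, y) = (197, 42)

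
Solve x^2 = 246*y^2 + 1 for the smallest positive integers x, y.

First expand sqrt(246) as a continued fraction. With x_i = (sqrt(246) + m_i)/d_i and (m_0, d_0) = (0, 1): a_0 = floor(sqrt(246)) = 15, since 15^2 = 225 <= 246 < 256 = 16^2.
Iterate m_{i+1} = d_i*a_i - m_i, d_{i+1} = (246 - m_{i+1}^2)/d_i, a_{i+1} = floor((a_0 + m_{i+1})/d_{i+1}):
  m_1 = 1*15 - 0 = 15, d_1 = (246 - 15^2)/1 = 21/1 = 21, a_1 = floor((15 + 15)/21) = 1.
  m_2 = 21*1 - 15 = 6, d_2 = (246 - 6^2)/21 = 210/21 = 10, a_2 = floor((15 + 6)/10) = 2.
  m_3 = 10*2 - 6 = 14, d_3 = (246 - 14^2)/10 = 50/10 = 5, a_3 = floor((15 + 14)/5) = 5.
  m_4 = 5*5 - 14 = 11, d_4 = (246 - 11^2)/5 = 125/5 = 25, a_4 = floor((15 + 11)/25) = 1.
  m_5 = 25*1 - 11 = 14, d_5 = (246 - 14^2)/25 = 50/25 = 2, a_5 = floor((15 + 14)/2) = 14.
  m_6 = 2*14 - 14 = 14, d_6 = (246 - 14^2)/2 = 50/2 = 25, a_6 = floor((15 + 14)/25) = 1.
  m_7 = 25*1 - 14 = 11, d_7 = (246 - 11^2)/25 = 125/25 = 5, a_7 = floor((15 + 11)/5) = 5.
  m_8 = 5*5 - 11 = 14, d_8 = (246 - 14^2)/5 = 50/5 = 10, a_8 = floor((15 + 14)/10) = 2.
  m_9 = 10*2 - 14 = 6, d_9 = (246 - 6^2)/10 = 210/10 = 21, a_9 = floor((15 + 6)/21) = 1.
  m_10 = 21*1 - 6 = 15, d_10 = (246 - 15^2)/21 = 21/21 = 1, a_10 = floor((15 + 15)/1) = 30.
  m_11 = 1*30 - 15 = 15, d_11 = (246 - 15^2)/1 = 21/1 = 21: (m_11, d_11) = (m_1, d_1) = (15, 21), so from here the quotients repeat a_1, ..., a_10; the period length is 10.
So sqrt(246) = [15; (1, 2, 5, 1, 14, 1, 5, 2, 1, 30)] with period length k = 10.
k is even, so the fundamental solution of x^2 - 246y^2 = 1 is (p_{k-1}, q_{k-1}) = (p_9, q_9); compute convergents through index 9.
Convergents (p_i = a_i*p_{i-1} + p_{i-2}, q_i = a_i*q_{i-1} + q_{i-2} with p_{-2}=0, p_{-1}=1, q_{-2}=1, q_{-1}=0):
  i=0: a_0=15, p_0 = 15*1 + 0 = 15, q_0 = 15*0 + 1 = 1.
  i=1: a_1=1, p_1 = 1*15 + 1 = 16, q_1 = 1*1 + 0 = 1.
  i=2: a_2=2, p_2 = 2*16 + 15 = 47, q_2 = 2*1 + 1 = 3.
  i=3: a_3=5, p_3 = 5*47 + 16 = 251, q_3 = 5*3 + 1 = 16.
  i=4: a_4=1, p_4 = 1*251 + 47 = 298, q_4 = 1*16 + 3 = 19.
  i=5: a_5=14, p_5 = 14*298 + 251 = 4423, q_5 = 14*19 + 16 = 282.
  i=6: a_6=1, p_6 = 1*4423 + 298 = 4721, q_6 = 1*282 + 19 = 301.
  i=7: a_7=5, p_7 = 5*4721 + 4423 = 28028, q_7 = 5*301 + 282 = 1787.
  i=8: a_8=2, p_8 = 2*28028 + 4721 = 60777, q_8 = 2*1787 + 301 = 3875.
  i=9: a_9=1, p_9 = 1*60777 + 28028 = 88805, q_9 = 1*3875 + 1787 = 5662.
Check: 88805^2 - 246*5662^2 = 7886328025 - 7886328024 = 1, so (x, y) = (88805, 5662) solves the equation, and by the theorem it is the least positive solution.

(x, y) = (88805, 5662)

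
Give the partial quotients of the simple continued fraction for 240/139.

Run the Euclidean algorithm on 240 and 139; the successive quotients are the partial quotients a_0, a_1, ... (each step inverts the fractional part left over by the previous one):
  240 = 1*139 + 101, so a_0 = 1.
  139 = 1*101 + 38, so a_1 = 1.
  101 = 2*38 + 25, so a_2 = 2.
  38 = 1*25 + 13, so a_3 = 1.
  25 = 1*13 + 12, so a_4 = 1.
  13 = 1*12 + 1, so a_5 = 1.
  12 = 12*1 + 0, so a_6 = 12.
The remainder reaches 0 after 7 divisions, so the expansion has 7 partial quotients, read off in order.

[1; 1, 2, 1, 1, 1, 12]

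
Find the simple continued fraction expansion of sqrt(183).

Write x_i = (sqrt(183) + m_i)/d_i with (m_0, d_0) = (0, 1). a_0 = floor(sqrt(183)) = 13, since 13^2 = 169 <= 183 < 196 = 14^2.
Iterate m_{i+1} = d_i*a_i - m_i, d_{i+1} = (183 - m_{i+1}^2)/d_i, a_{i+1} = floor((a_0 + m_{i+1})/d_{i+1}):
  m_1 = 1*13 - 0 = 13, d_1 = (183 - 13^2)/1 = 14/1 = 14, a_1 = floor((13 + 13)/14) = 1.
  m_2 = 14*1 - 13 = 1, d_2 = (183 - 1^2)/14 = 182/14 = 13, a_2 = floor((13 + 1)/13) = 1.
  m_3 = 13*1 - 1 = 12, d_3 = (183 - 12^2)/13 = 39/13 = 3, a_3 = floor((13 + 12)/3) = 8.
  m_4 = 3*8 - 12 = 12, d_4 = (183 - 12^2)/3 = 39/3 = 13, a_4 = floor((13 + 12)/13) = 1.
  m_5 = 13*1 - 12 = 1, d_5 = (183 - 1^2)/13 = 182/13 = 14, a_5 = floor((13 + 1)/14) = 1.
  m_6 = 14*1 - 1 = 13, d_6 = (183 - 13^2)/14 = 14/14 = 1, a_6 = floor((13 + 13)/1) = 26.
  m_7 = 1*26 - 13 = 13, d_7 = (183 - 13^2)/1 = 14/1 = 14: (m_7, d_7) = (m_1, d_1) = (13, 14), so from here the quotients repeat a_1, ..., a_6; the period length is 6.
Hence the expansion of sqrt(183) is a_0 = 13 followed by the repeating block 1, 1, 8, 1, 1, 26 (period 6).

[13; (1, 1, 8, 1, 1, 26)]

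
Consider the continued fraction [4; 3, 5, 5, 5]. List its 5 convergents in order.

4/1, 13/3, 69/16, 358/83, 1859/431

Using the convergent recurrence p_i = a_i*p_{i-1} + p_{i-2}, q_i = a_i*q_{i-1} + q_{i-2} with p_{-2}=0, p_{-1}=1, q_{-2}=1, q_{-1}=0:
  i=0: a_0=4, p_0 = 4*1 + 0 = 4, q_0 = 4*0 + 1 = 1.
  i=1: a_1=3, p_1 = 3*4 + 1 = 13, q_1 = 3*1 + 0 = 3.
  i=2: a_2=5, p_2 = 5*13 + 4 = 69, q_2 = 5*3 + 1 = 16.
  i=3: a_3=5, p_3 = 5*69 + 13 = 358, q_3 = 5*16 + 3 = 83.
  i=4: a_4=5, p_4 = 5*358 + 69 = 1859, q_4 = 5*83 + 16 = 431.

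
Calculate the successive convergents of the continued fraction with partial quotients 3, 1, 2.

Using the convergent recurrence p_i = a_i*p_{i-1} + p_{i-2}, q_i = a_i*q_{i-1} + q_{i-2} with p_{-2}=0, p_{-1}=1, q_{-2}=1, q_{-1}=0:
  i=0: a_0=3, p_0 = 3*1 + 0 = 3, q_0 = 3*0 + 1 = 1.
  i=1: a_1=1, p_1 = 1*3 + 1 = 4, q_1 = 1*1 + 0 = 1.
  i=2: a_2=2, p_2 = 2*4 + 3 = 11, q_2 = 2*1 + 1 = 3.

3/1, 4/1, 11/3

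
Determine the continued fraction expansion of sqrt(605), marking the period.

Write x_i = (sqrt(605) + m_i)/d_i with (m_0, d_0) = (0, 1). a_0 = floor(sqrt(605)) = 24, since 24^2 = 576 <= 605 < 625 = 25^2.
Iterate m_{i+1} = d_i*a_i - m_i, d_{i+1} = (605 - m_{i+1}^2)/d_i, a_{i+1} = floor((a_0 + m_{i+1})/d_{i+1}):
  m_1 = 1*24 - 0 = 24, d_1 = (605 - 24^2)/1 = 29/1 = 29, a_1 = floor((24 + 24)/29) = 1.
  m_2 = 29*1 - 24 = 5, d_2 = (605 - 5^2)/29 = 580/29 = 20, a_2 = floor((24 + 5)/20) = 1.
  m_3 = 20*1 - 5 = 15, d_3 = (605 - 15^2)/20 = 380/20 = 19, a_3 = floor((24 + 15)/19) = 2.
  m_4 = 19*2 - 15 = 23, d_4 = (605 - 23^2)/19 = 76/19 = 4, a_4 = floor((24 + 23)/4) = 11.
  m_5 = 4*11 - 23 = 21, d_5 = (605 - 21^2)/4 = 164/4 = 41, a_5 = floor((24 + 21)/41) = 1.
  m_6 = 41*1 - 21 = 20, d_6 = (605 - 20^2)/41 = 205/41 = 5, a_6 = floor((24 + 20)/5) = 8.
  m_7 = 5*8 - 20 = 20, d_7 = (605 - 20^2)/5 = 205/5 = 41, a_7 = floor((24 + 20)/41) = 1.
  m_8 = 41*1 - 20 = 21, d_8 = (605 - 21^2)/41 = 164/41 = 4, a_8 = floor((24 + 21)/4) = 11.
  m_9 = 4*11 - 21 = 23, d_9 = (605 - 23^2)/4 = 76/4 = 19, a_9 = floor((24 + 23)/19) = 2.
  m_10 = 19*2 - 23 = 15, d_10 = (605 - 15^2)/19 = 380/19 = 20, a_10 = floor((24 + 15)/20) = 1.
  m_11 = 20*1 - 15 = 5, d_11 = (605 - 5^2)/20 = 580/20 = 29, a_11 = floor((24 + 5)/29) = 1.
  m_12 = 29*1 - 5 = 24, d_12 = (605 - 24^2)/29 = 29/29 = 1, a_12 = floor((24 + 24)/1) = 48.
  m_13 = 1*48 - 24 = 24, d_13 = (605 - 24^2)/1 = 29/1 = 29: (m_13, d_13) = (m_1, d_1) = (24, 29), so from here the quotients repeat a_1, ..., a_12; the period length is 12.
Hence the expansion of sqrt(605) is a_0 = 24 followed by the repeating block 1, 1, 2, 11, 1, 8, 1, 11, 2, 1, 1, 48 (period 12).

[24; (1, 1, 2, 11, 1, 8, 1, 11, 2, 1, 1, 48)]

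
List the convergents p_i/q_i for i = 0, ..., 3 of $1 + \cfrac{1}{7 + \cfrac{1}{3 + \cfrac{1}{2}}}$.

Using the convergent recurrence p_i = a_i*p_{i-1} + p_{i-2}, q_i = a_i*q_{i-1} + q_{i-2} with p_{-2}=0, p_{-1}=1, q_{-2}=1, q_{-1}=0:
  i=0: a_0=1, p_0 = 1*1 + 0 = 1, q_0 = 1*0 + 1 = 1.
  i=1: a_1=7, p_1 = 7*1 + 1 = 8, q_1 = 7*1 + 0 = 7.
  i=2: a_2=3, p_2 = 3*8 + 1 = 25, q_2 = 3*7 + 1 = 22.
  i=3: a_3=2, p_3 = 2*25 + 8 = 58, q_3 = 2*22 + 7 = 51.

1/1, 8/7, 25/22, 58/51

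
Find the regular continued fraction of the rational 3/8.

[0; 2, 1, 2]

Run the Euclidean algorithm on 3 and 8; the successive quotients are the partial quotients a_0, a_1, ... (each step inverts the fractional part left over by the previous one):
  3 = 0*8 + 3, so a_0 = 0.
  8 = 2*3 + 2, so a_1 = 2.
  3 = 1*2 + 1, so a_2 = 1.
  2 = 2*1 + 0, so a_3 = 2.
The remainder reaches 0 after 4 divisions, so the expansion has 4 partial quotients, read off in order.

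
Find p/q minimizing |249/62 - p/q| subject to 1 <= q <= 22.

Expand x = 249/62 as a continued fraction with the Euclidean algorithm:
  249 = 4*62 + 1, so a_0 = 4.
  62 = 62*1 + 0, so a_1 = 62.
so x = [4; 62].
Convergents (p_i = a_i*p_{i-1} + p_{i-2}, q_i = a_i*q_{i-1} + q_{i-2} with p_{-2}=0, p_{-1}=1, q_{-2}=1, q_{-1}=0), until the denominator exceeds 22:
  i=0: a_0=4, p_0 = 4*1 + 0 = 4, q_0 = 4*0 + 1 = 1.
  i=1: a_1=62, p_1 = 62*4 + 1 = 249, q_1 = 62*1 + 0 = 62.
q_1 = 62 > 22, so the last convergent with denominator <= 22 is p_0/q_0 = 4/1.
The closest fraction with denominator <= 22 is either p_0/q_0 or the intermediate fraction (k*p_0 + p_{-1})/(k*q_0 + q_{-1}) with the largest k >= 1 whose denominator stays <= 22; these approach x as k grows, and every other convergent or intermediate fraction in range is farther away.
Largest k: floor((22 - q_{-1})/q_0) = floor((22 - 0)/1) = 22 (using the seeds p_{-1} = 1, q_{-1} = 0).
That gives (22*4 + 1)/(22*1 + 0) = 89/22.
Compare the errors: |x - 4/1| = |249*1 - 4*62|/(62*1) = 1/62, and |x - 89/22| = |249*22 - 89*62|/(62*22) = 40/1364.
Cross-multiplying, 1*1364 = 1364 < 2480 = 40*62, so 1/62 is smaller: the convergent 4/1 is closer to x than 89/22.

4/1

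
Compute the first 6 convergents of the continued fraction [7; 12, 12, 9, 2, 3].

Using the convergent recurrence p_i = a_i*p_{i-1} + p_{i-2}, q_i = a_i*q_{i-1} + q_{i-2} with p_{-2}=0, p_{-1}=1, q_{-2}=1, q_{-1}=0:
  i=0: a_0=7, p_0 = 7*1 + 0 = 7, q_0 = 7*0 + 1 = 1.
  i=1: a_1=12, p_1 = 12*7 + 1 = 85, q_1 = 12*1 + 0 = 12.
  i=2: a_2=12, p_2 = 12*85 + 7 = 1027, q_2 = 12*12 + 1 = 145.
  i=3: a_3=9, p_3 = 9*1027 + 85 = 9328, q_3 = 9*145 + 12 = 1317.
  i=4: a_4=2, p_4 = 2*9328 + 1027 = 19683, q_4 = 2*1317 + 145 = 2779.
  i=5: a_5=3, p_5 = 3*19683 + 9328 = 68377, q_5 = 3*2779 + 1317 = 9654.

7/1, 85/12, 1027/145, 9328/1317, 19683/2779, 68377/9654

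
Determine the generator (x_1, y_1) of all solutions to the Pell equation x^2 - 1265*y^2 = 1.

First expand sqrt(1265) as a continued fraction. With x_i = (sqrt(1265) + m_i)/d_i and (m_0, d_0) = (0, 1): a_0 = floor(sqrt(1265)) = 35, since 35^2 = 1225 <= 1265 < 1296 = 36^2.
Iterate m_{i+1} = d_i*a_i - m_i, d_{i+1} = (1265 - m_{i+1}^2)/d_i, a_{i+1} = floor((a_0 + m_{i+1})/d_{i+1}):
  m_1 = 1*35 - 0 = 35, d_1 = (1265 - 35^2)/1 = 40/1 = 40, a_1 = floor((35 + 35)/40) = 1.
  m_2 = 40*1 - 35 = 5, d_2 = (1265 - 5^2)/40 = 1240/40 = 31, a_2 = floor((35 + 5)/31) = 1.
  m_3 = 31*1 - 5 = 26, d_3 = (1265 - 26^2)/31 = 589/31 = 19, a_3 = floor((35 + 26)/19) = 3.
  m_4 = 19*3 - 26 = 31, d_4 = (1265 - 31^2)/19 = 304/19 = 16, a_4 = floor((35 + 31)/16) = 4.
  m_5 = 16*4 - 31 = 33, d_5 = (1265 - 33^2)/16 = 176/16 = 11, a_5 = floor((35 + 33)/11) = 6.
  m_6 = 11*6 - 33 = 33, d_6 = (1265 - 33^2)/11 = 176/11 = 16, a_6 = floor((35 + 33)/16) = 4.
  m_7 = 16*4 - 33 = 31, d_7 = (1265 - 31^2)/16 = 304/16 = 19, a_7 = floor((35 + 31)/19) = 3.
  m_8 = 19*3 - 31 = 26, d_8 = (1265 - 26^2)/19 = 589/19 = 31, a_8 = floor((35 + 26)/31) = 1.
  m_9 = 31*1 - 26 = 5, d_9 = (1265 - 5^2)/31 = 1240/31 = 40, a_9 = floor((35 + 5)/40) = 1.
  m_10 = 40*1 - 5 = 35, d_10 = (1265 - 35^2)/40 = 40/40 = 1, a_10 = floor((35 + 35)/1) = 70.
  m_11 = 1*70 - 35 = 35, d_11 = (1265 - 35^2)/1 = 40/1 = 40: (m_11, d_11) = (m_1, d_1) = (35, 40), so from here the quotients repeat a_1, ..., a_10; the period length is 10.
So sqrt(1265) = [35; (1, 1, 3, 4, 6, 4, 3, 1, 1, 70)] with period length k = 10.
k is even, so the fundamental solution of x^2 - 1265y^2 = 1 is (p_{k-1}, q_{k-1}) = (p_9, q_9); compute convergents through index 9.
Convergents (p_i = a_i*p_{i-1} + p_{i-2}, q_i = a_i*q_{i-1} + q_{i-2} with p_{-2}=0, p_{-1}=1, q_{-2}=1, q_{-1}=0):
  i=0: a_0=35, p_0 = 35*1 + 0 = 35, q_0 = 35*0 + 1 = 1.
  i=1: a_1=1, p_1 = 1*35 + 1 = 36, q_1 = 1*1 + 0 = 1.
  i=2: a_2=1, p_2 = 1*36 + 35 = 71, q_2 = 1*1 + 1 = 2.
  i=3: a_3=3, p_3 = 3*71 + 36 = 249, q_3 = 3*2 + 1 = 7.
  i=4: a_4=4, p_4 = 4*249 + 71 = 1067, q_4 = 4*7 + 2 = 30.
  i=5: a_5=6, p_5 = 6*1067 + 249 = 6651, q_5 = 6*30 + 7 = 187.
  i=6: a_6=4, p_6 = 4*6651 + 1067 = 27671, q_6 = 4*187 + 30 = 778.
  i=7: a_7=3, p_7 = 3*27671 + 6651 = 89664, q_7 = 3*778 + 187 = 2521.
  i=8: a_8=1, p_8 = 1*89664 + 27671 = 117335, q_8 = 1*2521 + 778 = 3299.
  i=9: a_9=1, p_9 = 1*117335 + 89664 = 206999, q_9 = 1*3299 + 2521 = 5820.
Check: 206999^2 - 1265*5820^2 = 42848586001 - 42848586000 = 1, so (x, y) = (206999, 5820) solves the equation, and by the theorem it is the least positive solution.

(x, y) = (206999, 5820)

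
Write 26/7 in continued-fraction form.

[3; 1, 2, 2]

Run the Euclidean algorithm on 26 and 7; the successive quotients are the partial quotients a_0, a_1, ... (each step inverts the fractional part left over by the previous one):
  26 = 3*7 + 5, so a_0 = 3.
  7 = 1*5 + 2, so a_1 = 1.
  5 = 2*2 + 1, so a_2 = 2.
  2 = 2*1 + 0, so a_3 = 2.
The remainder reaches 0 after 4 divisions, so the expansion has 4 partial quotients, read off in order.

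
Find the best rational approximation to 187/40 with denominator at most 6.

Expand x = 187/40 as a continued fraction with the Euclidean algorithm:
  187 = 4*40 + 27, so a_0 = 4.
  40 = 1*27 + 13, so a_1 = 1.
  27 = 2*13 + 1, so a_2 = 2.
  13 = 13*1 + 0, so a_3 = 13.
so x = [4; 1, 2, 13].
Convergents (p_i = a_i*p_{i-1} + p_{i-2}, q_i = a_i*q_{i-1} + q_{i-2} with p_{-2}=0, p_{-1}=1, q_{-2}=1, q_{-1}=0), until the denominator exceeds 6:
  i=0: a_0=4, p_0 = 4*1 + 0 = 4, q_0 = 4*0 + 1 = 1.
  i=1: a_1=1, p_1 = 1*4 + 1 = 5, q_1 = 1*1 + 0 = 1.
  i=2: a_2=2, p_2 = 2*5 + 4 = 14, q_2 = 2*1 + 1 = 3.
  i=3: a_3=13, p_3 = 13*14 + 5 = 187, q_3 = 13*3 + 1 = 40.
q_3 = 40 > 6, so the last convergent with denominator <= 6 is p_2/q_2 = 14/3.
The closest fraction with denominator <= 6 is either p_2/q_2 or the intermediate fraction (k*p_2 + p_1)/(k*q_2 + q_1) with the largest k >= 1 whose denominator stays <= 6; these approach x as k grows, and every other convergent or intermediate fraction in range is farther away.
Largest k: floor((6 - q_1)/q_2) = floor((6 - 1)/3) = 1.
That gives (1*14 + 5)/(1*3 + 1) = 19/4.
Compare the errors: |x - 14/3| = |187*3 - 14*40|/(40*3) = 1/120, and |x - 19/4| = |187*4 - 19*40|/(40*4) = 12/160.
Cross-multiplying, 1*160 = 160 < 1440 = 12*120, so 1/120 is smaller: the convergent 14/3 is closer to x than 19/4.

14/3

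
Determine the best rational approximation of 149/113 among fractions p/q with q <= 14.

Expand x = 149/113 as a continued fraction with the Euclidean algorithm:
  149 = 1*113 + 36, so a_0 = 1.
  113 = 3*36 + 5, so a_1 = 3.
  36 = 7*5 + 1, so a_2 = 7.
  5 = 5*1 + 0, so a_3 = 5.
so x = [1; 3, 7, 5].
Convergents (p_i = a_i*p_{i-1} + p_{i-2}, q_i = a_i*q_{i-1} + q_{i-2} with p_{-2}=0, p_{-1}=1, q_{-2}=1, q_{-1}=0), until the denominator exceeds 14:
  i=0: a_0=1, p_0 = 1*1 + 0 = 1, q_0 = 1*0 + 1 = 1.
  i=1: a_1=3, p_1 = 3*1 + 1 = 4, q_1 = 3*1 + 0 = 3.
  i=2: a_2=7, p_2 = 7*4 + 1 = 29, q_2 = 7*3 + 1 = 22.
q_2 = 22 > 14, so the last convergent with denominator <= 14 is p_1/q_1 = 4/3.
The closest fraction with denominator <= 14 is either p_1/q_1 or the intermediate fraction (k*p_1 + p_0)/(k*q_1 + q_0) with the largest k >= 1 whose denominator stays <= 14; these approach x as k grows, and every other convergent or intermediate fraction in range is farther away.
Largest k: floor((14 - q_0)/q_1) = floor((14 - 1)/3) = 4.
That gives (4*4 + 1)/(4*3 + 1) = 17/13.
Compare the errors: |x - 4/3| = |149*3 - 4*113|/(113*3) = 5/339, and |x - 17/13| = |149*13 - 17*113|/(113*13) = 16/1469.
Cross-multiplying, 16*339 = 5424 < 7345 = 5*1469, so 16/1469 is smaller: the intermediate fraction 17/13 is closer to x than 4/3.

17/13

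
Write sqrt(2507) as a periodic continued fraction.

[50; (14, 3, 2, 1, 1, 1, 1, 1, 2, 3, 14, 100)]

Write x_i = (sqrt(2507) + m_i)/d_i with (m_0, d_0) = (0, 1). a_0 = floor(sqrt(2507)) = 50, since 50^2 = 2500 <= 2507 < 2601 = 51^2.
Iterate m_{i+1} = d_i*a_i - m_i, d_{i+1} = (2507 - m_{i+1}^2)/d_i, a_{i+1} = floor((a_0 + m_{i+1})/d_{i+1}):
  m_1 = 1*50 - 0 = 50, d_1 = (2507 - 50^2)/1 = 7/1 = 7, a_1 = floor((50 + 50)/7) = 14.
  m_2 = 7*14 - 50 = 48, d_2 = (2507 - 48^2)/7 = 203/7 = 29, a_2 = floor((50 + 48)/29) = 3.
  m_3 = 29*3 - 48 = 39, d_3 = (2507 - 39^2)/29 = 986/29 = 34, a_3 = floor((50 + 39)/34) = 2.
  m_4 = 34*2 - 39 = 29, d_4 = (2507 - 29^2)/34 = 1666/34 = 49, a_4 = floor((50 + 29)/49) = 1.
  m_5 = 49*1 - 29 = 20, d_5 = (2507 - 20^2)/49 = 2107/49 = 43, a_5 = floor((50 + 20)/43) = 1.
  m_6 = 43*1 - 20 = 23, d_6 = (2507 - 23^2)/43 = 1978/43 = 46, a_6 = floor((50 + 23)/46) = 1.
  m_7 = 46*1 - 23 = 23, d_7 = (2507 - 23^2)/46 = 1978/46 = 43, a_7 = floor((50 + 23)/43) = 1.
  m_8 = 43*1 - 23 = 20, d_8 = (2507 - 20^2)/43 = 2107/43 = 49, a_8 = floor((50 + 20)/49) = 1.
  m_9 = 49*1 - 20 = 29, d_9 = (2507 - 29^2)/49 = 1666/49 = 34, a_9 = floor((50 + 29)/34) = 2.
  m_10 = 34*2 - 29 = 39, d_10 = (2507 - 39^2)/34 = 986/34 = 29, a_10 = floor((50 + 39)/29) = 3.
  m_11 = 29*3 - 39 = 48, d_11 = (2507 - 48^2)/29 = 203/29 = 7, a_11 = floor((50 + 48)/7) = 14.
  m_12 = 7*14 - 48 = 50, d_12 = (2507 - 50^2)/7 = 7/7 = 1, a_12 = floor((50 + 50)/1) = 100.
  m_13 = 1*100 - 50 = 50, d_13 = (2507 - 50^2)/1 = 7/1 = 7: (m_13, d_13) = (m_1, d_1) = (50, 7), so from here the quotients repeat a_1, ..., a_12; the period length is 12.
Hence the expansion of sqrt(2507) is a_0 = 50 followed by the repeating block 14, 3, 2, 1, 1, 1, 1, 1, 2, 3, 14, 100 (period 12).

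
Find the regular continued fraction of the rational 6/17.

Run the Euclidean algorithm on 6 and 17; the successive quotients are the partial quotients a_0, a_1, ... (each step inverts the fractional part left over by the previous one):
  6 = 0*17 + 6, so a_0 = 0.
  17 = 2*6 + 5, so a_1 = 2.
  6 = 1*5 + 1, so a_2 = 1.
  5 = 5*1 + 0, so a_3 = 5.
The remainder reaches 0 after 4 divisions, so the expansion has 4 partial quotients, read off in order.

[0; 2, 1, 5]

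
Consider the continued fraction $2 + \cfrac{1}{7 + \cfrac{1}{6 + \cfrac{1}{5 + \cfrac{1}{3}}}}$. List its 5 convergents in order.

2/1, 15/7, 92/43, 475/222, 1517/709

Using the convergent recurrence p_i = a_i*p_{i-1} + p_{i-2}, q_i = a_i*q_{i-1} + q_{i-2} with p_{-2}=0, p_{-1}=1, q_{-2}=1, q_{-1}=0:
  i=0: a_0=2, p_0 = 2*1 + 0 = 2, q_0 = 2*0 + 1 = 1.
  i=1: a_1=7, p_1 = 7*2 + 1 = 15, q_1 = 7*1 + 0 = 7.
  i=2: a_2=6, p_2 = 6*15 + 2 = 92, q_2 = 6*7 + 1 = 43.
  i=3: a_3=5, p_3 = 5*92 + 15 = 475, q_3 = 5*43 + 7 = 222.
  i=4: a_4=3, p_4 = 3*475 + 92 = 1517, q_4 = 3*222 + 43 = 709.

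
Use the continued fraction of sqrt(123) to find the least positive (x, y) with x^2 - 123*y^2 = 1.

(x, y) = (122, 11)

First expand sqrt(123) as a continued fraction. With x_i = (sqrt(123) + m_i)/d_i and (m_0, d_0) = (0, 1): a_0 = floor(sqrt(123)) = 11, since 11^2 = 121 <= 123 < 144 = 12^2.
Iterate m_{i+1} = d_i*a_i - m_i, d_{i+1} = (123 - m_{i+1}^2)/d_i, a_{i+1} = floor((a_0 + m_{i+1})/d_{i+1}):
  m_1 = 1*11 - 0 = 11, d_1 = (123 - 11^2)/1 = 2/1 = 2, a_1 = floor((11 + 11)/2) = 11.
  m_2 = 2*11 - 11 = 11, d_2 = (123 - 11^2)/2 = 2/2 = 1, a_2 = floor((11 + 11)/1) = 22.
  m_3 = 1*22 - 11 = 11, d_3 = (123 - 11^2)/1 = 2/1 = 2: (m_3, d_3) = (m_1, d_1) = (11, 2), so from here the quotients repeat a_1, a_2; the period length is 2.
So sqrt(123) = [11; (11, 22)] with period length k = 2.
k is even, so the fundamental solution of x^2 - 123y^2 = 1 is (p_{k-1}, q_{k-1}) = (p_1, q_1); compute convergents through index 1.
Convergents (p_i = a_i*p_{i-1} + p_{i-2}, q_i = a_i*q_{i-1} + q_{i-2} with p_{-2}=0, p_{-1}=1, q_{-2}=1, q_{-1}=0):
  i=0: a_0=11, p_0 = 11*1 + 0 = 11, q_0 = 11*0 + 1 = 1.
  i=1: a_1=11, p_1 = 11*11 + 1 = 122, q_1 = 11*1 + 0 = 11.
Check: 122^2 - 123*11^2 = 14884 - 14883 = 1, so (x, y) = (122, 11) solves the equation, and by the theorem it is the least positive solution.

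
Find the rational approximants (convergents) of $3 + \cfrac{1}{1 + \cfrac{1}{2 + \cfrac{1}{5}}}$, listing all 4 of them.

3/1, 4/1, 11/3, 59/16

Using the convergent recurrence p_i = a_i*p_{i-1} + p_{i-2}, q_i = a_i*q_{i-1} + q_{i-2} with p_{-2}=0, p_{-1}=1, q_{-2}=1, q_{-1}=0:
  i=0: a_0=3, p_0 = 3*1 + 0 = 3, q_0 = 3*0 + 1 = 1.
  i=1: a_1=1, p_1 = 1*3 + 1 = 4, q_1 = 1*1 + 0 = 1.
  i=2: a_2=2, p_2 = 2*4 + 3 = 11, q_2 = 2*1 + 1 = 3.
  i=3: a_3=5, p_3 = 5*11 + 4 = 59, q_3 = 5*3 + 1 = 16.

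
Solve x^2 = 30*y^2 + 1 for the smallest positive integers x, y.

First expand sqrt(30) as a continued fraction. With x_i = (sqrt(30) + m_i)/d_i and (m_0, d_0) = (0, 1): a_0 = floor(sqrt(30)) = 5, since 5^2 = 25 <= 30 < 36 = 6^2.
Iterate m_{i+1} = d_i*a_i - m_i, d_{i+1} = (30 - m_{i+1}^2)/d_i, a_{i+1} = floor((a_0 + m_{i+1})/d_{i+1}):
  m_1 = 1*5 - 0 = 5, d_1 = (30 - 5^2)/1 = 5/1 = 5, a_1 = floor((5 + 5)/5) = 2.
  m_2 = 5*2 - 5 = 5, d_2 = (30 - 5^2)/5 = 5/5 = 1, a_2 = floor((5 + 5)/1) = 10.
  m_3 = 1*10 - 5 = 5, d_3 = (30 - 5^2)/1 = 5/1 = 5: (m_3, d_3) = (m_1, d_1) = (5, 5), so from here the quotients repeat a_1, a_2; the period length is 2.
So sqrt(30) = [5; (2, 10)] with period length k = 2.
k is even, so the fundamental solution of x^2 - 30y^2 = 1 is (p_{k-1}, q_{k-1}) = (p_1, q_1); compute convergents through index 1.
Convergents (p_i = a_i*p_{i-1} + p_{i-2}, q_i = a_i*q_{i-1} + q_{i-2} with p_{-2}=0, p_{-1}=1, q_{-2}=1, q_{-1}=0):
  i=0: a_0=5, p_0 = 5*1 + 0 = 5, q_0 = 5*0 + 1 = 1.
  i=1: a_1=2, p_1 = 2*5 + 1 = 11, q_1 = 2*1 + 0 = 2.
Check: 11^2 - 30*2^2 = 121 - 120 = 1, so (x, y) = (11, 2) solves the equation, and by the theorem it is the least positive solution.

(x, y) = (11, 2)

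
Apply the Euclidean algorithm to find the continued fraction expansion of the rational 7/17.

Run the Euclidean algorithm on 7 and 17; the successive quotients are the partial quotients a_0, a_1, ... (each step inverts the fractional part left over by the previous one):
  7 = 0*17 + 7, so a_0 = 0.
  17 = 2*7 + 3, so a_1 = 2.
  7 = 2*3 + 1, so a_2 = 2.
  3 = 3*1 + 0, so a_3 = 3.
The remainder reaches 0 after 4 divisions, so the expansion has 4 partial quotients, read off in order.

[0; 2, 2, 3]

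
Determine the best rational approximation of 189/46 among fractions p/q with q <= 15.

Expand x = 189/46 as a continued fraction with the Euclidean algorithm:
  189 = 4*46 + 5, so a_0 = 4.
  46 = 9*5 + 1, so a_1 = 9.
  5 = 5*1 + 0, so a_2 = 5.
so x = [4; 9, 5].
Convergents (p_i = a_i*p_{i-1} + p_{i-2}, q_i = a_i*q_{i-1} + q_{i-2} with p_{-2}=0, p_{-1}=1, q_{-2}=1, q_{-1}=0), until the denominator exceeds 15:
  i=0: a_0=4, p_0 = 4*1 + 0 = 4, q_0 = 4*0 + 1 = 1.
  i=1: a_1=9, p_1 = 9*4 + 1 = 37, q_1 = 9*1 + 0 = 9.
  i=2: a_2=5, p_2 = 5*37 + 4 = 189, q_2 = 5*9 + 1 = 46.
q_2 = 46 > 15, so the last convergent with denominator <= 15 is p_1/q_1 = 37/9.
The closest fraction with denominator <= 15 is either p_1/q_1 or the intermediate fraction (k*p_1 + p_0)/(k*q_1 + q_0) with the largest k >= 1 whose denominator stays <= 15; these approach x as k grows, and every other convergent or intermediate fraction in range is farther away.
Largest k: floor((15 - q_0)/q_1) = floor((15 - 1)/9) = 1.
That gives (1*37 + 4)/(1*9 + 1) = 41/10.
Compare the errors: |x - 37/9| = |189*9 - 37*46|/(46*9) = 1/414, and |x - 41/10| = |189*10 - 41*46|/(46*10) = 4/460.
Cross-multiplying, 1*460 = 460 < 1656 = 4*414, so 1/414 is smaller: the convergent 37/9 is closer to x than 41/10.

37/9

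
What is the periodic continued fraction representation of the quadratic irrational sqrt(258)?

Write x_i = (sqrt(258) + m_i)/d_i with (m_0, d_0) = (0, 1). a_0 = floor(sqrt(258)) = 16, since 16^2 = 256 <= 258 < 289 = 17^2.
Iterate m_{i+1} = d_i*a_i - m_i, d_{i+1} = (258 - m_{i+1}^2)/d_i, a_{i+1} = floor((a_0 + m_{i+1})/d_{i+1}):
  m_1 = 1*16 - 0 = 16, d_1 = (258 - 16^2)/1 = 2/1 = 2, a_1 = floor((16 + 16)/2) = 16.
  m_2 = 2*16 - 16 = 16, d_2 = (258 - 16^2)/2 = 2/2 = 1, a_2 = floor((16 + 16)/1) = 32.
  m_3 = 1*32 - 16 = 16, d_3 = (258 - 16^2)/1 = 2/1 = 2: (m_3, d_3) = (m_1, d_1) = (16, 2), so from here the quotients repeat a_1, a_2; the period length is 2.
Hence the expansion of sqrt(258) is a_0 = 16 followed by the repeating block 16, 32 (period 2).

[16; (16, 32)]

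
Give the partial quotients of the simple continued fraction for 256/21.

Run the Euclidean algorithm on 256 and 21; the successive quotients are the partial quotients a_0, a_1, ... (each step inverts the fractional part left over by the previous one):
  256 = 12*21 + 4, so a_0 = 12.
  21 = 5*4 + 1, so a_1 = 5.
  4 = 4*1 + 0, so a_2 = 4.
The remainder reaches 0 after 3 divisions, so the expansion has 3 partial quotients, read off in order.

[12; 5, 4]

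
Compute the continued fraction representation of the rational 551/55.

[10; 55]

Run the Euclidean algorithm on 551 and 55; the successive quotients are the partial quotients a_0, a_1, ... (each step inverts the fractional part left over by the previous one):
  551 = 10*55 + 1, so a_0 = 10.
  55 = 55*1 + 0, so a_1 = 55.
The remainder reaches 0 after 2 divisions, so the expansion has 2 partial quotients, read off in order.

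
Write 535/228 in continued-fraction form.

Run the Euclidean algorithm on 535 and 228; the successive quotients are the partial quotients a_0, a_1, ... (each step inverts the fractional part left over by the previous one):
  535 = 2*228 + 79, so a_0 = 2.
  228 = 2*79 + 70, so a_1 = 2.
  79 = 1*70 + 9, so a_2 = 1.
  70 = 7*9 + 7, so a_3 = 7.
  9 = 1*7 + 2, so a_4 = 1.
  7 = 3*2 + 1, so a_5 = 3.
  2 = 2*1 + 0, so a_6 = 2.
The remainder reaches 0 after 7 divisions, so the expansion has 7 partial quotients, read off in order.

[2; 2, 1, 7, 1, 3, 2]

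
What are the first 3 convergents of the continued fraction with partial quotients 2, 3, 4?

Using the convergent recurrence p_i = a_i*p_{i-1} + p_{i-2}, q_i = a_i*q_{i-1} + q_{i-2} with p_{-2}=0, p_{-1}=1, q_{-2}=1, q_{-1}=0:
  i=0: a_0=2, p_0 = 2*1 + 0 = 2, q_0 = 2*0 + 1 = 1.
  i=1: a_1=3, p_1 = 3*2 + 1 = 7, q_1 = 3*1 + 0 = 3.
  i=2: a_2=4, p_2 = 4*7 + 2 = 30, q_2 = 4*3 + 1 = 13.

2/1, 7/3, 30/13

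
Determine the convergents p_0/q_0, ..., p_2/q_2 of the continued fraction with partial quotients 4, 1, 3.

4/1, 5/1, 19/4

Using the convergent recurrence p_i = a_i*p_{i-1} + p_{i-2}, q_i = a_i*q_{i-1} + q_{i-2} with p_{-2}=0, p_{-1}=1, q_{-2}=1, q_{-1}=0:
  i=0: a_0=4, p_0 = 4*1 + 0 = 4, q_0 = 4*0 + 1 = 1.
  i=1: a_1=1, p_1 = 1*4 + 1 = 5, q_1 = 1*1 + 0 = 1.
  i=2: a_2=3, p_2 = 3*5 + 4 = 19, q_2 = 3*1 + 1 = 4.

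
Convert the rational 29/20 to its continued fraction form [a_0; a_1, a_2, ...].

[1; 2, 4, 2]

Run the Euclidean algorithm on 29 and 20; the successive quotients are the partial quotients a_0, a_1, ... (each step inverts the fractional part left over by the previous one):
  29 = 1*20 + 9, so a_0 = 1.
  20 = 2*9 + 2, so a_1 = 2.
  9 = 4*2 + 1, so a_2 = 4.
  2 = 2*1 + 0, so a_3 = 2.
The remainder reaches 0 after 4 divisions, so the expansion has 4 partial quotients, read off in order.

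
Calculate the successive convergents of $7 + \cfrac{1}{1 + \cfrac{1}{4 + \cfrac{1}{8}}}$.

7/1, 8/1, 39/5, 320/41

Using the convergent recurrence p_i = a_i*p_{i-1} + p_{i-2}, q_i = a_i*q_{i-1} + q_{i-2} with p_{-2}=0, p_{-1}=1, q_{-2}=1, q_{-1}=0:
  i=0: a_0=7, p_0 = 7*1 + 0 = 7, q_0 = 7*0 + 1 = 1.
  i=1: a_1=1, p_1 = 1*7 + 1 = 8, q_1 = 1*1 + 0 = 1.
  i=2: a_2=4, p_2 = 4*8 + 7 = 39, q_2 = 4*1 + 1 = 5.
  i=3: a_3=8, p_3 = 8*39 + 8 = 320, q_3 = 8*5 + 1 = 41.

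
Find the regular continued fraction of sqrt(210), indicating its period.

Write x_i = (sqrt(210) + m_i)/d_i with (m_0, d_0) = (0, 1). a_0 = floor(sqrt(210)) = 14, since 14^2 = 196 <= 210 < 225 = 15^2.
Iterate m_{i+1} = d_i*a_i - m_i, d_{i+1} = (210 - m_{i+1}^2)/d_i, a_{i+1} = floor((a_0 + m_{i+1})/d_{i+1}):
  m_1 = 1*14 - 0 = 14, d_1 = (210 - 14^2)/1 = 14/1 = 14, a_1 = floor((14 + 14)/14) = 2.
  m_2 = 14*2 - 14 = 14, d_2 = (210 - 14^2)/14 = 14/14 = 1, a_2 = floor((14 + 14)/1) = 28.
  m_3 = 1*28 - 14 = 14, d_3 = (210 - 14^2)/1 = 14/1 = 14: (m_3, d_3) = (m_1, d_1) = (14, 14), so from here the quotients repeat a_1, a_2; the period length is 2.
Hence the expansion of sqrt(210) is a_0 = 14 followed by the repeating block 2, 28 (period 2).

[14; (2, 28)]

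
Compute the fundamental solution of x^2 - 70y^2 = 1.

First expand sqrt(70) as a continued fraction. With x_i = (sqrt(70) + m_i)/d_i and (m_0, d_0) = (0, 1): a_0 = floor(sqrt(70)) = 8, since 8^2 = 64 <= 70 < 81 = 9^2.
Iterate m_{i+1} = d_i*a_i - m_i, d_{i+1} = (70 - m_{i+1}^2)/d_i, a_{i+1} = floor((a_0 + m_{i+1})/d_{i+1}):
  m_1 = 1*8 - 0 = 8, d_1 = (70 - 8^2)/1 = 6/1 = 6, a_1 = floor((8 + 8)/6) = 2.
  m_2 = 6*2 - 8 = 4, d_2 = (70 - 4^2)/6 = 54/6 = 9, a_2 = floor((8 + 4)/9) = 1.
  m_3 = 9*1 - 4 = 5, d_3 = (70 - 5^2)/9 = 45/9 = 5, a_3 = floor((8 + 5)/5) = 2.
  m_4 = 5*2 - 5 = 5, d_4 = (70 - 5^2)/5 = 45/5 = 9, a_4 = floor((8 + 5)/9) = 1.
  m_5 = 9*1 - 5 = 4, d_5 = (70 - 4^2)/9 = 54/9 = 6, a_5 = floor((8 + 4)/6) = 2.
  m_6 = 6*2 - 4 = 8, d_6 = (70 - 8^2)/6 = 6/6 = 1, a_6 = floor((8 + 8)/1) = 16.
  m_7 = 1*16 - 8 = 8, d_7 = (70 - 8^2)/1 = 6/1 = 6: (m_7, d_7) = (m_1, d_1) = (8, 6), so from here the quotients repeat a_1, ..., a_6; the period length is 6.
So sqrt(70) = [8; (2, 1, 2, 1, 2, 16)] with period length k = 6.
k is even, so the fundamental solution of x^2 - 70y^2 = 1 is (p_{k-1}, q_{k-1}) = (p_5, q_5); compute convergents through index 5.
Convergents (p_i = a_i*p_{i-1} + p_{i-2}, q_i = a_i*q_{i-1} + q_{i-2} with p_{-2}=0, p_{-1}=1, q_{-2}=1, q_{-1}=0):
  i=0: a_0=8, p_0 = 8*1 + 0 = 8, q_0 = 8*0 + 1 = 1.
  i=1: a_1=2, p_1 = 2*8 + 1 = 17, q_1 = 2*1 + 0 = 2.
  i=2: a_2=1, p_2 = 1*17 + 8 = 25, q_2 = 1*2 + 1 = 3.
  i=3: a_3=2, p_3 = 2*25 + 17 = 67, q_3 = 2*3 + 2 = 8.
  i=4: a_4=1, p_4 = 1*67 + 25 = 92, q_4 = 1*8 + 3 = 11.
  i=5: a_5=2, p_5 = 2*92 + 67 = 251, q_5 = 2*11 + 8 = 30.
Check: 251^2 - 70*30^2 = 63001 - 63000 = 1, so (x, y) = (251, 30) solves the equation, and by the theorem it is the least positive solution.

(x, y) = (251, 30)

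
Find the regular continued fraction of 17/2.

[8; 2]

Run the Euclidean algorithm on 17 and 2; the successive quotients are the partial quotients a_0, a_1, ... (each step inverts the fractional part left over by the previous one):
  17 = 8*2 + 1, so a_0 = 8.
  2 = 2*1 + 0, so a_1 = 2.
The remainder reaches 0 after 2 divisions, so the expansion has 2 partial quotients, read off in order.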